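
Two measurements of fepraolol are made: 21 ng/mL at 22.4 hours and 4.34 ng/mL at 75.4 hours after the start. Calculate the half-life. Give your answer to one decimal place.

23.3 hours

Over Δt = 75.4 − 22.4 = 53 hours, the level fell by a factor of 21/4.34 ≈ 4.8387.
n = log₂(4.8387) ≈ 2.2746 half-lives, so t½ = 53/2.2746 ≈ 23.301 hours.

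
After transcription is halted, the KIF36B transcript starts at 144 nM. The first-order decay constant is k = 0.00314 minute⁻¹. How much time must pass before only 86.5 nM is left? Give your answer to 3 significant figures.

t½ = ln 2 / k = 0.69315 / 0.00314 ≈ 220.75 minutes.
Fraction remaining = 86.5/144 ≈ 0.60069.
n = log₂(144/86.5) = ln(1.6647)/ln 2 ≈ 0.7353 half-lives.
t = n × t½ = 0.7353 × 220.75 ≈ 162.31 minutes.

162 minutes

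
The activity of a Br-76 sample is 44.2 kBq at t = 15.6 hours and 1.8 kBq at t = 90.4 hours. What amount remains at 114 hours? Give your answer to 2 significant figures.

0.66 kBq

Over Δt = 90.4 − 15.6 = 74.8 hours, the level fell by a factor of 44.2/1.8 ≈ 24.556.
n = log₂(24.556) ≈ 4.618 half-lives, so t½ = 74.8/4.618 ≈ 16.198 hours.
From t = 90.4 to t = 114: 1.8 × (1/2)^((114−90.4)/16.198) ≈ 0.65565 kBq.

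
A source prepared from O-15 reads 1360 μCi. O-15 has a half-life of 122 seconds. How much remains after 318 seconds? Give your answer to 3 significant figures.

Number of half-lives: n = 318/122 ≈ 2.6066.
Remaining = 1360 × (1/2)^2.6066 = 1360 × 0.16419 ≈ 223.3 μCi.

223 μCi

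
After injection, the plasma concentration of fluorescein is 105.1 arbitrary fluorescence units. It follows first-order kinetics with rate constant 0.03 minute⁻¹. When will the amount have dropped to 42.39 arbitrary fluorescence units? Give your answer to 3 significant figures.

t½ = ln 2 / k = 0.69315 / 0.03 ≈ 23.105 minutes.
Fraction remaining = 42.39/105.1 ≈ 0.40333.
n = log₂(105.1/42.39) = ln(2.4794)/ln 2 ≈ 1.31 half-lives.
t = n × t½ = 1.31 × 23.105 ≈ 30.267 minutes.

30.3 minutes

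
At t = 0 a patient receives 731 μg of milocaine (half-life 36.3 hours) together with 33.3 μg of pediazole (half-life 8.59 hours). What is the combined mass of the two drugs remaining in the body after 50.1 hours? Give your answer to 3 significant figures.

milocaine: 731 × (1/2)^(50.1/36.3) = 731 × (1/2)^1.3802 ≈ 280.83 μg.
pediazole: 33.3 × (1/2)^(50.1/8.59) = 33.3 × (1/2)^5.8324 ≈ 0.58442 μg.
Total = 280.83 + 0.58442 ≈ 281.42 μg.

281 μg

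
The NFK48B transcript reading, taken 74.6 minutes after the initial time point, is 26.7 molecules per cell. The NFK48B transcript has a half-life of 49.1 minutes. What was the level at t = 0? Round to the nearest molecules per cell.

Number of half-lives elapsed: n = 74.6/49.1 ≈ 1.5193.
A₀ = A × 2^n = 26.7 × 2^1.5193 = 26.7 × 2.8666 ≈ 76.539 molecules per cell.

77 molecules per cell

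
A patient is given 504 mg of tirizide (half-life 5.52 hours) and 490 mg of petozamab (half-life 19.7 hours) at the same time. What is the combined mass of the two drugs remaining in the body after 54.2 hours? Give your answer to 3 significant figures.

73.3 mg

tirizide: 504 × (1/2)^(54.2/5.52) = 504 × (1/2)^9.8188 ≈ 0.55804 mg.
petozamab: 490 × (1/2)^(54.2/19.7) = 490 × (1/2)^2.7513 ≈ 72.775 mg.
Total = 0.55804 + 72.775 ≈ 73.333 mg.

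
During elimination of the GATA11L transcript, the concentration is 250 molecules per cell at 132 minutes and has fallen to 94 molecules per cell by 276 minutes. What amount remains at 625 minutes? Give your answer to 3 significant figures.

Over Δt = 276 − 132 = 144 minutes, the level fell by a factor of 250/94 ≈ 2.6596.
n = log₂(2.6596) ≈ 1.4112 half-lives, so t½ = 144/1.4112 ≈ 102.04 minutes.
From t = 276 to t = 625: 94 × (1/2)^((625−276)/102.04) ≈ 8.7811 molecules per cell.

8.78 molecules per cell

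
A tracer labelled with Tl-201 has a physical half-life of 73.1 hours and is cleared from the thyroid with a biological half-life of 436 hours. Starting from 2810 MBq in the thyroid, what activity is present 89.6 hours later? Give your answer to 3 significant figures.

1040 MBq

1/t_eff = 1/t_phys + 1/t_biol = 1/73.1 + 1/436 = 0.015973 per hour.
t_eff = 73.1 × 436 / (73.1 + 436) ≈ 62.604 hours.
Remaining = 2810 × (1/2)^(89.6/62.604) = 2810 × (1/2)^1.4312 ≈ 1042 MBq.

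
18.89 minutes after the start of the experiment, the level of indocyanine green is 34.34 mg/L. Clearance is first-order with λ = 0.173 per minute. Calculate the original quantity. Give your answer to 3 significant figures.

902 mg/L

t½ = ln 2 / λ = 0.69315 / 0.173 ≈ 4.0066 minutes.
Number of half-lives elapsed: n = 18.89/4.0066 ≈ 4.7147.
A₀ = A × 2^n = 34.34 × 2^4.7147 = 34.34 × 26.258 ≈ 901.7 mg/L.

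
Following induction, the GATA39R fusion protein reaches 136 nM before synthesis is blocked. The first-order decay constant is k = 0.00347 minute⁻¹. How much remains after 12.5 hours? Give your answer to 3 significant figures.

10.1 nM

t½ = ln 2 / k = 0.69315 / 0.00347 ≈ 199.75 minutes.
Convert the elapsed time: 12.5 hours = 750 minutes.
Number of half-lives: n = 750/199.75 ≈ 3.7546.
Remaining = 136 × (1/2)^3.7546 = 136 × 0.074088 ≈ 10.076 nM.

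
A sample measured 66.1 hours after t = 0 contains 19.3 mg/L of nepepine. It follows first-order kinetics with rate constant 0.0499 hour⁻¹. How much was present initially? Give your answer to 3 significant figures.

t½ = ln 2 / k = 0.69315 / 0.0499 ≈ 13.891 hours.
Number of half-lives elapsed: n = 66.1/13.891 ≈ 4.7586.
A₀ = A × 2^n = 19.3 × 2^4.7586 = 19.3 × 27.069 ≈ 522.43 mg/L.

522 mg/L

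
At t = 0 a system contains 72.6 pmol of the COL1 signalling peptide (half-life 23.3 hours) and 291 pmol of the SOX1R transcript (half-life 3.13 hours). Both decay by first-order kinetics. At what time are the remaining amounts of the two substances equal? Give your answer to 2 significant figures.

7.2 hours

Set 72.6·(1/2)^(t/23.3) = 291·(1/2)^(t/3.13).
Taking log₂: log₂(72.6/291) = t·(1/23.3 − 1/3.13).
log₂(0.24948) = -2.003; 1/23.3 − 1/3.13 = -0.27657.
t = -2.003 / -0.27657 ≈ 7.2422 hours.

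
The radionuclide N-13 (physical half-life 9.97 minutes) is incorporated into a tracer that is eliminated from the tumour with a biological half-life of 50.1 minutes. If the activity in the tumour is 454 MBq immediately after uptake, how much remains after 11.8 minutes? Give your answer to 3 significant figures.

170 MBq

1/t_eff = 1/t_phys + 1/t_biol = 1/9.97 + 1/50.1 = 0.12026 per minute.
t_eff = 9.97 × 50.1 / (9.97 + 50.1) ≈ 8.3152 minutes.
Remaining = 454 × (1/2)^(11.8/8.3152) = 454 × (1/2)^1.4191 ≈ 169.77 MBq.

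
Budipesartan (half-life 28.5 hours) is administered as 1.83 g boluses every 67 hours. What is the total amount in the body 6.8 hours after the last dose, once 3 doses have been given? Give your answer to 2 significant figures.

1.9 g

The 3 doses were given 140.8, 73.8, 6.8 hours ago.
Total = 1.83·(1/2)^(140.8/28.5) + 1.83·(1/2)^(73.8/28.5) + 1.83·(1/2)^(6.8/28.5)
      = 0.059602 + 0.30405 + 1.5511 ≈ 1.9147 g.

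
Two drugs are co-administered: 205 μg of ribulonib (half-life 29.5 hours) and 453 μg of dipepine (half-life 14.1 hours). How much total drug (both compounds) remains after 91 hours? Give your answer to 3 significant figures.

ribulonib: 205 × (1/2)^(91/29.5) = 205 × (1/2)^3.0847 ≈ 24.163 μg.
dipepine: 453 × (1/2)^(91/14.1) = 453 × (1/2)^6.4539 ≈ 5.1675 μg.
Total = 24.163 + 5.1675 ≈ 29.331 μg.

29.3 μg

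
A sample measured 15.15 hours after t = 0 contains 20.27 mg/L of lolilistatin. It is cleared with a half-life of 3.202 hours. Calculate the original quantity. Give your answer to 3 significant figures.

538 mg/L

Number of half-lives elapsed: n = 15.15/3.202 ≈ 4.7314.
A₀ = A × 2^n = 20.27 × 2^4.7314 = 20.27 × 26.564 ≈ 538.46 mg/L.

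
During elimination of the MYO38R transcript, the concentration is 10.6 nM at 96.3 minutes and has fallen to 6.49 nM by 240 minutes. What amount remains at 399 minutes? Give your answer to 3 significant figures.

Over Δt = 240 − 96.3 = 143.7 minutes, the level fell by a factor of 10.6/6.49 ≈ 1.6333.
n = log₂(1.6333) ≈ 0.70777 half-lives, so t½ = 143.7/0.70777 ≈ 203.03 minutes.
From t = 240 to t = 399: 6.49 × (1/2)^((399−240)/203.03) ≈ 3.7714 nM.

3.77 nM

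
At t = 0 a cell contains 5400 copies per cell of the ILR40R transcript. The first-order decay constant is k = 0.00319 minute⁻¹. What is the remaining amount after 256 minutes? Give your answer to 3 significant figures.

t½ = ln 2 / k = 0.69315 / 0.00319 ≈ 217.29 minutes.
Number of half-lives: n = 256/217.29 ≈ 1.1782.
Remaining = 5400 × (1/2)^1.1782 = 5400 × 0.44191 ≈ 2386.3 copies per cell.

2390 copies per cell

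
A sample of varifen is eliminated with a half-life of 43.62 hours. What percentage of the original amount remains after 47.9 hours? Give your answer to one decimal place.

46.7%

n = 47.9/43.62 ≈ 1.0981 half-lives.
Fraction remaining = (1/2)^1.0981 ≈ 0.46712, i.e. 46.712%.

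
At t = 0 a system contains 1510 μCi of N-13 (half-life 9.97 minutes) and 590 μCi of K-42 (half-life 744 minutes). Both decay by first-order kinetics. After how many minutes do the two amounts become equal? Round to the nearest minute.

Set 1510·(1/2)^(t/9.97) = 590·(1/2)^(t/744).
Taking log₂: log₂(1510/590) = t·(1/9.97 − 1/744).
log₂(2.5593) = 1.3558; 1/9.97 − 1/744 = 0.098957.
t = 1.3558 / 0.098957 ≈ 13.701 minutes.

14 minutes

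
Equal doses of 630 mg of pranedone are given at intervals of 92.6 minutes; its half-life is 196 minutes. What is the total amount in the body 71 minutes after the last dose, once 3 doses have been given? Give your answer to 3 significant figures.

The 3 doses were given 256.2, 163.6, 71 minutes ago.
Total = 630·(1/2)^(256.2/196) + 630·(1/2)^(163.6/196) + 630·(1/2)^(71/196)
      = 254.6 + 353.24 + 490.11 ≈ 1097.9 mg.

1100 mg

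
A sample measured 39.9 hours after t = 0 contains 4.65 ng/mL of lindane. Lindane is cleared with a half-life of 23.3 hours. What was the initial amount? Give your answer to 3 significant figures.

15.2 ng/mL

Number of half-lives elapsed: n = 39.9/23.3 ≈ 1.7124.
A₀ = A × 2^n = 4.65 × 2^1.7124 = 4.65 × 3.2772 ≈ 15.239 ng/mL.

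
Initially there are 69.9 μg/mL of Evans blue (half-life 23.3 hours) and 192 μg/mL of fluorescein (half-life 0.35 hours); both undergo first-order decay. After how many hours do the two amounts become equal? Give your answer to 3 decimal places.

Set 69.9·(1/2)^(t/23.3) = 192·(1/2)^(t/0.35).
Taking log₂: log₂(69.9/192) = t·(1/23.3 − 1/0.35).
log₂(0.36406) = -1.4577; 1/23.3 − 1/0.35 = -2.8142.
t = -1.4577 / -2.8142 ≈ 0.51799 hours.

0.518 hours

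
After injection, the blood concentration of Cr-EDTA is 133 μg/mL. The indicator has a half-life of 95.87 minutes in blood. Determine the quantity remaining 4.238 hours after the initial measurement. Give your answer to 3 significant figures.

Convert the elapsed time: 4.238 hours = 254.28 minutes.
Number of half-lives: n = 254.28/95.87 ≈ 2.6523.
Remaining = 133 × (1/2)^2.6523 = 133 × 0.15906 ≈ 21.155 μg/mL.

21.2 μg/mL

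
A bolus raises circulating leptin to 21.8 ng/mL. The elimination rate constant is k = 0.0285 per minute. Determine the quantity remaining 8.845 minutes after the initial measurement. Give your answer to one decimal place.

16.9 ng/mL

t½ = ln 2 / k = 0.69315 / 0.0285 ≈ 24.321 minutes.
Number of half-lives: n = 8.845/24.321 ≈ 0.36368.
Remaining = 21.8 × (1/2)^0.36368 = 21.8 × 0.77718 ≈ 16.943 ng/mL.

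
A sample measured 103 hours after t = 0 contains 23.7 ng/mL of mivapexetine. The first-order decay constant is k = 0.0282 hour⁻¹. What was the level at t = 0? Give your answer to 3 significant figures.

t½ = ln 2 / k = 0.69315 / 0.0282 ≈ 24.58 hours.
Number of half-lives elapsed: n = 103/24.58 ≈ 4.1905.
A₀ = A × 2^n = 23.7 × 2^4.1905 = 23.7 × 18.258 ≈ 432.71 ng/mL.

433 ng/mL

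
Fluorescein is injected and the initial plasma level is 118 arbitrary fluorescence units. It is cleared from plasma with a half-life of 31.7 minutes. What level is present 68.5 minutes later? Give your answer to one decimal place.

26.4 arbitrary fluorescence units

Number of half-lives: n = 68.5/31.7 ≈ 2.1609.
Remaining = 118 × (1/2)^2.1609 = 118 × 0.22362 ≈ 26.387 arbitrary fluorescence units.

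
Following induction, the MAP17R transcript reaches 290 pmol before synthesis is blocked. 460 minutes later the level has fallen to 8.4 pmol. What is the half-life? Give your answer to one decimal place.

A/A₀ = 8.4/290 ≈ 0.028966.
n = log₂(34.524) ≈ 5.1095 half-lives elapsed in 460 minutes.
t½ = 460/5.1095 ≈ 90.028 minutes.

90.0 minutes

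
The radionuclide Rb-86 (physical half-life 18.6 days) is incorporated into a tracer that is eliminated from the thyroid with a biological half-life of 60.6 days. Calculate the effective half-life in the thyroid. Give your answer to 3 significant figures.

14.2 days

1/t_eff = 1/t_phys + 1/t_biol = 1/18.6 + 1/60.6 = 0.070265 per day.
t_eff = 18.6 × 60.6 / (18.6 + 60.6) ≈ 14.232 days.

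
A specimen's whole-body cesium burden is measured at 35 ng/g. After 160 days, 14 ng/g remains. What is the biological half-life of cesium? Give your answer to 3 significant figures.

121 days

A/A₀ = 14/35 ≈ 0.4.
n = log₂(2.5) ≈ 1.3219 half-lives elapsed in 160 days.
t½ = 160/1.3219 ≈ 121.04 days.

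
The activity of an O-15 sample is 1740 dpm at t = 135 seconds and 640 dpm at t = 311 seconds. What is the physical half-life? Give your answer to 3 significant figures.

122 seconds

Over Δt = 311 − 135 = 176 seconds, the level fell by a factor of 1740/640 ≈ 2.7188.
n = log₂(2.7188) ≈ 1.4429 half-lives, so t½ = 176/1.4429 ≈ 121.97 seconds.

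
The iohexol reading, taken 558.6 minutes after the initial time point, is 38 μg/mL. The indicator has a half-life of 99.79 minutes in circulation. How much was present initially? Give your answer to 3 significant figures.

1840 μg/mL

Number of half-lives elapsed: n = 558.6/99.79 ≈ 5.5978.
A₀ = A × 2^n = 38 × 2^5.5978 = 38 × 48.428 ≈ 1840.2 μg/mL.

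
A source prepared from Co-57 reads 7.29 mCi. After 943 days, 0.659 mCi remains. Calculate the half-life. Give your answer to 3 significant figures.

A/A₀ = 0.659/7.29 ≈ 0.090398.
n = log₂(11.062) ≈ 3.4676 half-lives elapsed in 943 days.
t½ = 943/3.4676 ≈ 271.95 days.

272 days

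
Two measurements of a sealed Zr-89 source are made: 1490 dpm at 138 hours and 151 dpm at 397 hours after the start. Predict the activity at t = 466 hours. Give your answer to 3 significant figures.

82.1 dpm

Over Δt = 397 − 138 = 259 hours, the level fell by a factor of 1490/151 ≈ 9.8675.
n = log₂(9.8675) ≈ 3.3027 half-lives, so t½ = 259/3.3027 ≈ 78.421 hours.
From t = 397 to t = 466: 151 × (1/2)^((466−397)/78.421) ≈ 82.056 dpm.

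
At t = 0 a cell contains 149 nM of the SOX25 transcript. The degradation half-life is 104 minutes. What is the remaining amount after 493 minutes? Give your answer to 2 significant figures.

5.6 nM

Number of half-lives: n = 493/104 ≈ 4.7404.
Remaining = 149 × (1/2)^4.7404 = 149 × 0.037411 ≈ 5.5743 nM.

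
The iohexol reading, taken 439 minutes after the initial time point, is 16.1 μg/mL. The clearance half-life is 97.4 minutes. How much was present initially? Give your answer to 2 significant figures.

370 μg/mL

Number of half-lives elapsed: n = 439/97.4 ≈ 4.5072.
A₀ = A × 2^n = 16.1 × 2^4.5072 = 16.1 × 22.74 ≈ 366.12 μg/mL.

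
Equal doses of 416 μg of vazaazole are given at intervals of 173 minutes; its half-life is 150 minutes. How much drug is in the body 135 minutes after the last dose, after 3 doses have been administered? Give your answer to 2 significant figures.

370 μg

The 3 doses were given 481, 308, 135 minutes ago.
Total = 416·(1/2)^(481/150) + 416·(1/2)^(308/150) + 416·(1/2)^(135/150)
      = 45.06 + 100.23 + 222.93 ≈ 368.21 μg.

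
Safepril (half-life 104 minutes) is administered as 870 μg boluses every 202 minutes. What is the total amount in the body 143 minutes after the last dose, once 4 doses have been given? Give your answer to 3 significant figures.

The 4 doses were given 749, 547, 345, 143 minutes ago.
Total = 870·(1/2)^(749/104) + 870·(1/2)^(547/104) + 870·(1/2)^(345/104) + 870·(1/2)^(143/104)
      = 5.9091 + 22.71 + 87.279 + 335.43 ≈ 451.33 μg.

451 μg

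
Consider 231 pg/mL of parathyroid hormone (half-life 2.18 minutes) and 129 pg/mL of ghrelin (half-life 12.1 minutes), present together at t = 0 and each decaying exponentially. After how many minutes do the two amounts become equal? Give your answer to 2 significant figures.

2.2 minutes

Set 231·(1/2)^(t/2.18) = 129·(1/2)^(t/12.1).
Taking log₂: log₂(231/129) = t·(1/2.18 − 1/12.1).
log₂(1.7907) = 0.84052; 1/2.18 − 1/12.1 = 0.37607.
t = 0.84052 / 0.37607 ≈ 2.235 minutes.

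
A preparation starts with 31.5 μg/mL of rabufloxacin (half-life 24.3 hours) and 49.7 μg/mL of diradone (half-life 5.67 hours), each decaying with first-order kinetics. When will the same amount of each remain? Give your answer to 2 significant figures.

4.9 hours

Set 31.5·(1/2)^(t/24.3) = 49.7·(1/2)^(t/5.67).
Taking log₂: log₂(31.5/49.7) = t·(1/24.3 − 1/5.67).
log₂(0.6338) = -0.65789; 1/24.3 − 1/5.67 = -0.13521.
t = -0.65789 / -0.13521 ≈ 4.8656 hours.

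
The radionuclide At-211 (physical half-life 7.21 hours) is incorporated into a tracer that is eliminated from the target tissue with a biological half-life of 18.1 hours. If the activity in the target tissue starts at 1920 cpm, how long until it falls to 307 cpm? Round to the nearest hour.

14 hours

1/t_eff = 1/t_phys + 1/t_biol = 1/7.21 + 1/18.1 = 0.19394 per hour.
t_eff = 7.21 × 18.1 / (7.21 + 18.1) ≈ 5.1561 hours.
n = log₂(1920/307) ≈ 2.6448; t = 2.6448 × 5.1561 ≈ 13.637 hours.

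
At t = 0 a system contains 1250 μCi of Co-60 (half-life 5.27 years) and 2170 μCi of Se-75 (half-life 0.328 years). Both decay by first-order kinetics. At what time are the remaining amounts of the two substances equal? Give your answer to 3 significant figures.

Set 1250·(1/2)^(t/5.27) = 2170·(1/2)^(t/0.328).
Taking log₂: log₂(1250/2170) = t·(1/5.27 − 1/0.328).
log₂(0.57604) = -0.79577; 1/5.27 − 1/0.328 = -2.859.
t = -0.79577 / -2.859 ≈ 0.27833 years.

0.278 years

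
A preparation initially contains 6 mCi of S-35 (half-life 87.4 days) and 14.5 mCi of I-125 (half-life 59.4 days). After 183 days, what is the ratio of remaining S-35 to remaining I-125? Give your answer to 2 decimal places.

S-35: 6 × (1/2)^(183/87.4) = 6 × (1/2)^2.0938 ≈ 1.4056 mCi.
I-125: 14.5 × (1/2)^(183/59.4) = 14.5 × (1/2)^3.0808 ≈ 1.7138 mCi.
Ratio ≈ 1.4056 / 1.7138 ≈ 0.82015.

0.82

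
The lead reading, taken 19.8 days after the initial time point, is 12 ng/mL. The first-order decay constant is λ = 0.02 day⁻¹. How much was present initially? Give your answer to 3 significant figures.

17.8 ng/mL

t½ = ln 2 / λ = 0.69315 / 0.02 ≈ 34.657 days.
Number of half-lives elapsed: n = 19.8/34.657 ≈ 0.57131.
A₀ = A × 2^n = 12 × 2^0.57131 = 12 × 1.4859 ≈ 17.83 ng/mL.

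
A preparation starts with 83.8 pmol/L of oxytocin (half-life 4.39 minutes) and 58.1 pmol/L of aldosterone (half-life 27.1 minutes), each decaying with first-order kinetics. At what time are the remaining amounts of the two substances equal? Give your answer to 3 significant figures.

Set 83.8·(1/2)^(t/4.39) = 58.1·(1/2)^(t/27.1).
Taking log₂: log₂(83.8/58.1) = t·(1/4.39 − 1/27.1).
log₂(1.4423) = 0.52841; 1/4.39 − 1/27.1 = 0.19089.
t = 0.52841 / 0.19089 ≈ 2.7681 minutes.

2.77 minutes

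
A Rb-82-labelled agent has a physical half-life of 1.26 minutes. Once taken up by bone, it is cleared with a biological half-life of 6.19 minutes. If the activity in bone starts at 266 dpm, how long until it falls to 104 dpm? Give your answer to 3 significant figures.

1/t_eff = 1/t_phys + 1/t_biol = 1/1.26 + 1/6.19 = 0.9552 per minute.
t_eff = 1.26 × 6.19 / (1.26 + 6.19) ≈ 1.0469 minutes.
n = log₂(266/104) ≈ 1.3548; t = 1.3548 × 1.0469 ≈ 1.4184 minutes.

1.42 minutes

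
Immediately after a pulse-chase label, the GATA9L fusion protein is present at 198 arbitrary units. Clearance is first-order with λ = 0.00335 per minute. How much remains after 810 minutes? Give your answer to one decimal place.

t½ = ln 2 / λ = 0.69315 / 0.00335 ≈ 206.91 minutes.
Number of half-lives: n = 810/206.91 ≈ 3.9148.
Remaining = 198 × (1/2)^3.9148 = 198 × 0.066304 ≈ 13.128 arbitrary units.

13.1 arbitrary units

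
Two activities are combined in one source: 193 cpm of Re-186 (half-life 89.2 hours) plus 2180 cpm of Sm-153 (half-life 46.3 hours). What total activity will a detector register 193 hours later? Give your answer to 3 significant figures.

164 cpm

Re-186: 193 × (1/2)^(193/89.2) = 193 × (1/2)^2.1637 ≈ 43.075 cpm.
Sm-153: 2180 × (1/2)^(193/46.3) = 2180 × (1/2)^4.1685 ≈ 121.23 cpm.
Total = 43.075 + 121.23 ≈ 164.31 cpm.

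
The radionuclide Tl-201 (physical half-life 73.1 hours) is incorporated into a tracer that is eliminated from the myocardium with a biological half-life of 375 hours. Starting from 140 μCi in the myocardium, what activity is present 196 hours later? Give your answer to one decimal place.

1/t_eff = 1/t_phys + 1/t_biol = 1/73.1 + 1/375 = 0.016347 per hour.
t_eff = 73.1 × 375 / (73.1 + 375) ≈ 61.175 hours.
Remaining = 140 × (1/2)^(196/61.175) = 140 × (1/2)^3.2039 ≈ 15.193 μCi.

15.2 μCi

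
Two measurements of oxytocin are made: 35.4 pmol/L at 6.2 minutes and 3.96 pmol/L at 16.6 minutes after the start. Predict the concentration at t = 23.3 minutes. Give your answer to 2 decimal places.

0.97 pmol/L

Over Δt = 16.6 − 6.2 = 10.4 minutes, the level fell by a factor of 35.4/3.96 ≈ 8.9394.
n = log₂(8.9394) ≈ 3.1602 half-lives, so t½ = 10.4/3.1602 ≈ 3.291 minutes.
From t = 16.6 to t = 23.3: 3.96 × (1/2)^((23.3−16.6)/3.291) ≈ 0.96568 pmol/L.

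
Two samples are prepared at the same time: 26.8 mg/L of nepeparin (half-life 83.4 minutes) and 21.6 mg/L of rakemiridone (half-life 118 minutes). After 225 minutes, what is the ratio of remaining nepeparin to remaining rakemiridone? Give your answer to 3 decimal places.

0.717

nepeparin: 26.8 × (1/2)^(225/83.4) = 26.8 × (1/2)^2.6978 ≈ 4.1305 mg/L.
rakemiridone: 21.6 × (1/2)^(225/118) = 21.6 × (1/2)^1.9068 ≈ 5.7604 mg/L.
Ratio ≈ 4.1305 / 5.7604 ≈ 0.71705.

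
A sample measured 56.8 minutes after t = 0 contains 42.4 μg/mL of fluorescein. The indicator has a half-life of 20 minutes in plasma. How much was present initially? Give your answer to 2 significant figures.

Number of half-lives elapsed: n = 56.8/20 ≈ 2.84.
A₀ = A × 2^n = 42.4 × 2^2.84 = 42.4 × 7.1602 ≈ 303.59 μg/mL.

300 μg/mL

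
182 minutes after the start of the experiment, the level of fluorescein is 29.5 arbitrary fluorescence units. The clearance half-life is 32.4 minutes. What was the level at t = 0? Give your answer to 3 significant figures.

1450 arbitrary fluorescence units

Number of half-lives elapsed: n = 182/32.4 ≈ 5.6173.
A₀ = A × 2^n = 29.5 × 2^5.6173 = 29.5 × 49.088 ≈ 1448.1 arbitrary fluorescence units.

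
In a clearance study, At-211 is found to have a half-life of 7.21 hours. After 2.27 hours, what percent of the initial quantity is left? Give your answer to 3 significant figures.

n = 2.27/7.21 ≈ 0.31484 half-lives.
Fraction remaining = (1/2)^0.31484 ≈ 0.80394, i.e. 80.394%.

80.4%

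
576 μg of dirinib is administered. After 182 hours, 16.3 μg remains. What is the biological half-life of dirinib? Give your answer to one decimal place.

A/A₀ = 16.3/576 ≈ 0.028299.
n = log₂(35.337) ≈ 5.1431 half-lives elapsed in 182 hours.
t½ = 182/5.1431 ≈ 35.387 hours.

35.4 hours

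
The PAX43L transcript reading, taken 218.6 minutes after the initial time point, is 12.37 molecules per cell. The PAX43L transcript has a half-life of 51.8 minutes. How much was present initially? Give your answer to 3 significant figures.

231 molecules per cell

Number of half-lives elapsed: n = 218.6/51.8 ≈ 4.2201.
A₀ = A × 2^n = 12.37 × 2^4.2201 = 12.37 × 18.637 ≈ 230.54 molecules per cell.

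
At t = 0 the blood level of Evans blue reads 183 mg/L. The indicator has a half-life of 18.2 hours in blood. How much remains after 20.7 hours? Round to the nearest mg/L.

Number of half-lives: n = 20.7/18.2 ≈ 1.1374.
Remaining = 183 × (1/2)^1.1374 = 183 × 0.45459 ≈ 83.19 mg/L.

83 mg/L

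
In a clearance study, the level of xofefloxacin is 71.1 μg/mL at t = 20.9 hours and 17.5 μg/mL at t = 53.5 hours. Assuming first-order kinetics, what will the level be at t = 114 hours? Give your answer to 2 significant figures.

1.3 μg/mL

Over Δt = 53.5 − 20.9 = 32.6 hours, the level fell by a factor of 71.1/17.5 ≈ 4.0629.
n = log₂(4.0629) ≈ 2.0225 half-lives, so t½ = 32.6/2.0225 ≈ 16.119 hours.
From t = 53.5 to t = 114: 17.5 × (1/2)^((114−53.5)/16.119) ≈ 1.2976 μg/mL.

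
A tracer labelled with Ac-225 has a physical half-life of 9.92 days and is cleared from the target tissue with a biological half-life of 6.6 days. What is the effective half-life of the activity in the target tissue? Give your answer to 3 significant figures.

1/t_eff = 1/t_phys + 1/t_biol = 1/9.92 + 1/6.6 = 0.25232 per day.
t_eff = 9.92 × 6.6 / (9.92 + 6.6) ≈ 3.9632 days.

3.96 days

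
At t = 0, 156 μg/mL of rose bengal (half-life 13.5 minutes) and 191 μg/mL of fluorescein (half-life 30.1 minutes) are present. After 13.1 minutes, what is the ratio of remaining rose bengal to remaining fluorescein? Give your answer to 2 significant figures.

rose bengal: 156 × (1/2)^(13.1/13.5) = 156 × (1/2)^0.97037 ≈ 79.619 μg/mL.
fluorescein: 191 × (1/2)^(13.1/30.1) = 191 × (1/2)^0.43522 ≈ 141.26 μg/mL.
Ratio ≈ 79.619 / 141.26 ≈ 0.56363.

0.56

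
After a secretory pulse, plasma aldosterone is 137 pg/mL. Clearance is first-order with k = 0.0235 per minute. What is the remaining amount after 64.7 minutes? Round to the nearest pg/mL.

30 pg/mL

t½ = ln 2 / k = 0.69315 / 0.0235 ≈ 29.496 minutes.
Number of half-lives: n = 64.7/29.496 ≈ 2.1935.
Remaining = 137 × (1/2)^2.1935 = 137 × 0.21861 ≈ 29.95 pg/mL.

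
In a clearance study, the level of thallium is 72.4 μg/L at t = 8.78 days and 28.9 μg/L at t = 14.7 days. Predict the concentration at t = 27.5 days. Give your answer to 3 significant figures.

Over Δt = 14.7 − 8.78 = 5.92 days, the level fell by a factor of 72.4/28.9 ≈ 2.5052.
n = log₂(2.5052) ≈ 1.3249 half-lives, so t½ = 5.92/1.3249 ≈ 4.4682 days.
From t = 14.7 to t = 27.5: 28.9 × (1/2)^((27.5−14.7)/4.4682) ≈ 3.9677 μg/L.

3.97 μg/L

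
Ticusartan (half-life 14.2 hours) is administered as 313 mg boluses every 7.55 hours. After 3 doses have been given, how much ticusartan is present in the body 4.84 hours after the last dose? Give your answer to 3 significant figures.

536 mg

The 3 doses were given 19.94, 12.39, 4.84 hours ago.
Total = 313·(1/2)^(19.94/14.2) + 313·(1/2)^(12.39/14.2) + 313·(1/2)^(4.84/14.2)
      = 118.26 + 170.96 + 247.14 ≈ 536.35 mg.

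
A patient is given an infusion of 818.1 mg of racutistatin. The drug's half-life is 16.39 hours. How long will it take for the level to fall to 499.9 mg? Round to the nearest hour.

12 hours

Fraction remaining = 499.9/818.1 ≈ 0.61105.
n = log₂(818.1/499.9) = ln(1.6365)/ln 2 ≈ 0.71064 half-lives.
t = n × t½ = 0.71064 × 16.39 ≈ 11.647 hours.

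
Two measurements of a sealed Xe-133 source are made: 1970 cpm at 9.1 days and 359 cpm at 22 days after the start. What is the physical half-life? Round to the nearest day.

5 days

Over Δt = 22 − 9.1 = 12.9 days, the level fell by a factor of 1970/359 ≈ 5.4875.
n = log₂(5.4875) ≈ 2.4561 half-lives, so t½ = 12.9/2.4561 ≈ 5.2521 days.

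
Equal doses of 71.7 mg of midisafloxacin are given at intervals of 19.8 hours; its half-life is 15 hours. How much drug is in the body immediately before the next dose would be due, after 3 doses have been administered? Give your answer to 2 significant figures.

45 mg

The 3 doses were given 59.4, 39.6, 19.8 hours ago.
Total = 71.7·(1/2)^(59.4/15) + 71.7·(1/2)^(39.6/15) + 71.7·(1/2)^(19.8/15)
      = 4.6072 + 11.503 + 28.718 ≈ 44.828 mg.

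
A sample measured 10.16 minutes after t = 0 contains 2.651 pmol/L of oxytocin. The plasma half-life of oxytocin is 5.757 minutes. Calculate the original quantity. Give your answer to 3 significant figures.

Number of half-lives elapsed: n = 10.16/5.757 ≈ 1.7648.
A₀ = A × 2^n = 2.651 × 2^1.7648 = 2.651 × 3.3983 ≈ 9.0089 pmol/L.

9.01 pmol/L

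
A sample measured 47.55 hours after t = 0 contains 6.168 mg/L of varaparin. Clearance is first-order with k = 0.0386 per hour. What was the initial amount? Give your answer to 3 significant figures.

t½ = ln 2 / k = 0.69315 / 0.0386 ≈ 17.957 hours.
Number of half-lives elapsed: n = 47.55/17.957 ≈ 2.648.
A₀ = A × 2^n = 6.168 × 2^2.648 = 6.168 × 6.2678 ≈ 38.66 mg/L.

38.7 mg/L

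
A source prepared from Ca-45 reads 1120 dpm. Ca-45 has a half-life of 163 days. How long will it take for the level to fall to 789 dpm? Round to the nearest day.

Fraction remaining = 789/1120 ≈ 0.70446.
n = log₂(1120/789) = ln(1.4195)/ln 2 ≈ 0.5054 half-lives.
t = n × t½ = 0.5054 × 163 ≈ 82.38 days.

82 days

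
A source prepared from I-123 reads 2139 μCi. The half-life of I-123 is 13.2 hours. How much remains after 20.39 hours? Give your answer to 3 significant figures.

733 μCi

Number of half-lives: n = 20.39/13.2 ≈ 1.5447.
Remaining = 2139 × (1/2)^1.5447 = 2139 × 0.34277 ≈ 733.18 μCi.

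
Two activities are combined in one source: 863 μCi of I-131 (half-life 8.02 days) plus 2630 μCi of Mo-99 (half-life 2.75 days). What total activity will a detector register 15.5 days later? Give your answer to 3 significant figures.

279 μCi

I-131: 863 × (1/2)^(15.5/8.02) = 863 × (1/2)^1.9327 ≈ 226.06 μCi.
Mo-99: 2630 × (1/2)^(15.5/2.75) = 2630 × (1/2)^5.6364 ≈ 52.874 μCi.
Total = 226.06 + 52.874 ≈ 278.93 μCi.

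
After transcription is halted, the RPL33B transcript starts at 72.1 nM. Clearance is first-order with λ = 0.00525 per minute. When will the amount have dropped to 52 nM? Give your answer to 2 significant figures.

62 minutes

t½ = ln 2 / λ = 0.69315 / 0.00525 ≈ 132.03 minutes.
Fraction remaining = 52/72.1 ≈ 0.72122.
n = log₂(72.1/52) = ln(1.3865)/ln 2 ≈ 0.47149 half-lives.
t = n × t½ = 0.47149 × 132.03 ≈ 62.25 minutes.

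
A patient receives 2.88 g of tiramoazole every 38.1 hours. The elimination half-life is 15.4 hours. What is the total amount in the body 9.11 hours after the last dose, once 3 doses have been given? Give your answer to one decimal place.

The 3 doses were given 85.31, 47.21, 9.11 hours ago.
Total = 2.88·(1/2)^(85.31/15.4) + 2.88·(1/2)^(47.21/15.4) + 2.88·(1/2)^(9.11/15.4)
      = 0.061916 + 0.344 + 1.9112 ≈ 2.3172 g.

2.3 g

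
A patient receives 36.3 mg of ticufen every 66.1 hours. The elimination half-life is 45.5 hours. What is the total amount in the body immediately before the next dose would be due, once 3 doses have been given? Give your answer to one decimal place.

19.9 mg

The 3 doses were given 198.3, 132.2, 66.1 hours ago.
Total = 36.3·(1/2)^(198.3/45.5) + 36.3·(1/2)^(132.2/45.5) + 36.3·(1/2)^(66.1/45.5)
      = 1.7699 + 4.8447 + 13.261 ≈ 19.876 mg.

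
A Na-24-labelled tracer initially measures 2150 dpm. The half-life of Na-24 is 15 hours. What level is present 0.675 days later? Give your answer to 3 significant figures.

Convert the elapsed time: 0.675 days = 16.2 hours.
Number of half-lives: n = 16.2/15 ≈ 1.08.
Remaining = 2150 × (1/2)^1.08 = 2150 × 0.47303 ≈ 1017 dpm.

1020 dpm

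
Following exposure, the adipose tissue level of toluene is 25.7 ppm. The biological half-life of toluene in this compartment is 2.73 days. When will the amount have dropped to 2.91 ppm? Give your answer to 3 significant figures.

8.58 days

Fraction remaining = 2.91/25.7 ≈ 0.11323.
n = log₂(25.7/2.91) = ln(8.8316)/ln 2 ≈ 3.1427 half-lives.
t = n × t½ = 3.1427 × 2.73 ≈ 8.5795 days.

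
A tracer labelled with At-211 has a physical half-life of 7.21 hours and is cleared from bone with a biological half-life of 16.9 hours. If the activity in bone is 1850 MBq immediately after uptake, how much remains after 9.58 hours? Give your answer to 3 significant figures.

1/t_eff = 1/t_phys + 1/t_biol = 1/7.21 + 1/16.9 = 0.19787 per hour.
t_eff = 7.21 × 16.9 / (7.21 + 16.9) ≈ 5.0539 hours.
Remaining = 1850 × (1/2)^(9.58/5.0539) = 1850 × (1/2)^1.8956 ≈ 497.22 MBq.

497 MBq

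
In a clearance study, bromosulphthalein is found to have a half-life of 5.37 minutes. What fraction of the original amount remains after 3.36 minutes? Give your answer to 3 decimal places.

n = 3.36/5.37 ≈ 0.6257 half-lives.
Fraction remaining = (1/2)^0.6257 ≈ 0.64811.

0.648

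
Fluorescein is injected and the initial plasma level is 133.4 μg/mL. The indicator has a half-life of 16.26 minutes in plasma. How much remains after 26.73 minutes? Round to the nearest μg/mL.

Number of half-lives: n = 26.73/16.26 ≈ 1.6439.
Remaining = 133.4 × (1/2)^1.6439 = 133.4 × 0.31999 ≈ 42.686 μg/mL.

43 μg/mL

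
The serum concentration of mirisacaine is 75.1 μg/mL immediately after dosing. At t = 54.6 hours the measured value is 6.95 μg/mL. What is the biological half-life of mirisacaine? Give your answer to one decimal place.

A/A₀ = 6.95/75.1 ≈ 0.092543.
n = log₂(10.806) ≈ 3.4337 half-lives elapsed in 54.6 hours.
t½ = 54.6/3.4337 ≈ 15.901 hours.

15.9 hours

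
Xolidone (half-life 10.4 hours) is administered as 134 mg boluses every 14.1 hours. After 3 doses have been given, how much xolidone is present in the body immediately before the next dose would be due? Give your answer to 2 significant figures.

The 3 doses were given 42.3, 28.2, 14.1 hours ago.
Total = 134·(1/2)^(42.3/10.4) + 134·(1/2)^(28.2/10.4) + 134·(1/2)^(14.1/10.4)
      = 7.9932 + 20.457 + 52.357 ≈ 80.808 mg.

81 mg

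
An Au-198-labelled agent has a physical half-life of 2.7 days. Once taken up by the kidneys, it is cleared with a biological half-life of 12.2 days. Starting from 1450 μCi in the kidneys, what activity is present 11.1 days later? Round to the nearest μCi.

45 μCi

1/t_eff = 1/t_phys + 1/t_biol = 1/2.7 + 1/12.2 = 0.45234 per day.
t_eff = 2.7 × 12.2 / (2.7 + 12.2) ≈ 2.2107 days.
Remaining = 1450 × (1/2)^(11.1/2.2107) = 1450 × (1/2)^5.0209 ≈ 44.659 μCi.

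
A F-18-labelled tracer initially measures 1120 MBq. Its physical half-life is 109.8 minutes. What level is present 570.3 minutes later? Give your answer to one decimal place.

Number of half-lives: n = 570.3/109.8 ≈ 5.194.
Remaining = 1120 × (1/2)^5.194 = 1120 × 0.027318 ≈ 30.596 MBq.

30.6 MBq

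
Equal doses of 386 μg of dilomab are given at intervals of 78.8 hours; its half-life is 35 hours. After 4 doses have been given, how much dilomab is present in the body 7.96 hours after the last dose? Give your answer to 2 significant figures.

420 μg

The 4 doses were given 244.36, 165.56, 86.76, 7.96 hours ago.
Total = 386·(1/2)^(244.36/35) + 386·(1/2)^(165.56/35) + 386·(1/2)^(86.76/35) + 386·(1/2)^(7.96/35)
      = 3.0541 + 14.542 + 69.243 + 329.7 ≈ 416.54 μg.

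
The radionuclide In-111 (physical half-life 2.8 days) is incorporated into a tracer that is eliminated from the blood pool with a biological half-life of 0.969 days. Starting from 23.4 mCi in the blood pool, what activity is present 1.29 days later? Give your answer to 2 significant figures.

6.8 mCi

1/t_eff = 1/t_phys + 1/t_biol = 1/2.8 + 1/0.969 = 1.3891 per day.
t_eff = 2.8 × 0.969 / (2.8 + 0.969) ≈ 0.71987 days.
Remaining = 23.4 × (1/2)^(1.29/0.71987) = 23.4 × (1/2)^1.792 ≈ 6.7573 mCi.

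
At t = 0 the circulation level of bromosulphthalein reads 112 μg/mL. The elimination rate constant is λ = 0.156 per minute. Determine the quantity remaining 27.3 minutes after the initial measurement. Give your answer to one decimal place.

t½ = ln 2 / λ = 0.69315 / 0.156 ≈ 4.4433 minutes.
Number of half-lives: n = 27.3/4.4433 ≈ 6.1441.
Remaining = 112 × (1/2)^6.1441 = 112 × 0.014139 ≈ 1.5836 μg/mL.

1.6 μg/mL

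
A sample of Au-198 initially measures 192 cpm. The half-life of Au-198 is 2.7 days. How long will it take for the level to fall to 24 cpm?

8.1 days

24/192 = 1/8, so 3 half-lives have elapsed.
t = 3 × 2.7 = 8.1 days.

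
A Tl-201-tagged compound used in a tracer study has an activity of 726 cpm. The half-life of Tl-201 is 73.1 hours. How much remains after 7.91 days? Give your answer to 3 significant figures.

Convert the elapsed time: 7.91 days = 189.84 hours.
Number of half-lives: n = 189.84/73.1 ≈ 2.597.
Remaining = 726 × (1/2)^2.597 = 726 × 0.16528 ≈ 120 cpm.

120 cpm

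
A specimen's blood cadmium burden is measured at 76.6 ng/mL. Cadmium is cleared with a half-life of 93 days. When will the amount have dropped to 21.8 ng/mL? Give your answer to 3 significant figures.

Fraction remaining = 21.8/76.6 ≈ 0.2846.
n = log₂(76.6/21.8) = ln(3.5138)/ln 2 ≈ 1.813 half-lives.
t = n × t½ = 1.813 × 93 ≈ 168.61 days.

169 days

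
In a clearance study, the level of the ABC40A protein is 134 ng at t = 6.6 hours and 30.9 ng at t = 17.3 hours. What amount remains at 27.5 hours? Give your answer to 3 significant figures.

7.63 ng

Over Δt = 17.3 − 6.6 = 10.7 hours, the level fell by a factor of 134/30.9 ≈ 4.3366.
n = log₂(4.3366) ≈ 2.1166 half-lives, so t½ = 10.7/2.1166 ≈ 5.0554 hours.
From t = 17.3 to t = 27.5: 30.9 × (1/2)^((27.5−17.3)/5.0554) ≈ 7.6311 ng.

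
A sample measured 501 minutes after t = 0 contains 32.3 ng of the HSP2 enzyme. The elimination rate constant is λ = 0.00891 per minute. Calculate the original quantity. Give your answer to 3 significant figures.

t½ = ln 2 / λ = 0.69315 / 0.00891 ≈ 77.794 minutes.
Number of half-lives elapsed: n = 501/77.794 ≈ 6.4401.
A₀ = A × 2^n = 32.3 × 2^6.4401 = 32.3 × 86.826 ≈ 2804.5 ng.

2800 ng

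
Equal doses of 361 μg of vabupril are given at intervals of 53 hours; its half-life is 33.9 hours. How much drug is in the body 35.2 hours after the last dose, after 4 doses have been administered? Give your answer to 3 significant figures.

The 4 doses were given 194.2, 141.2, 88.2, 35.2 hours ago.
Total = 361·(1/2)^(194.2/33.9) + 361·(1/2)^(141.2/33.9) + 361·(1/2)^(88.2/33.9) + 361·(1/2)^(35.2/33.9)
      = 6.808 + 20.121 + 59.47 + 175.77 ≈ 262.16 μg.

262 μg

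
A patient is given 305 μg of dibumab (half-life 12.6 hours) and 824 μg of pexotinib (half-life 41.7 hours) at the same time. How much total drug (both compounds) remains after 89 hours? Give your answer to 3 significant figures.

dibumab: 305 × (1/2)^(89/12.6) = 305 × (1/2)^7.0635 ≈ 2.2802 μg.
pexotinib: 824 × (1/2)^(89/41.7) = 824 × (1/2)^2.1343 ≈ 187.69 μg.
Total = 2.2802 + 187.69 ≈ 189.97 μg.

190 μg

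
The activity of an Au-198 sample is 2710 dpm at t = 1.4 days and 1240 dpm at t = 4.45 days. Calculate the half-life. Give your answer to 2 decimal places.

2.70 days

Over Δt = 4.45 − 1.4 = 3.05 days, the level fell by a factor of 2710/1240 ≈ 2.1855.
n = log₂(2.1855) ≈ 1.128 half-lives, so t½ = 3.05/1.128 ≈ 2.704 days.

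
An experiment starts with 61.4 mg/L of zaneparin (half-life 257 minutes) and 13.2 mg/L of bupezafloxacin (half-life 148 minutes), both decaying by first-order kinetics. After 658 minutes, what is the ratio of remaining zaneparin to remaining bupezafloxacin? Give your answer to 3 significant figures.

17.2

zaneparin: 61.4 × (1/2)^(658/257) = 61.4 × (1/2)^2.5603 ≈ 10.41 mg/L.
bupezafloxacin: 13.2 × (1/2)^(658/148) = 13.2 × (1/2)^4.4459 ≈ 0.60563 mg/L.
Ratio ≈ 10.41 / 0.60563 ≈ 17.188.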